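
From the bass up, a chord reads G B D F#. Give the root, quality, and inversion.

G major seventh, root position

The pitch classes G, B, D, F# arrange in thirds as G–B–D–F#: a G major seventh chord.
With the root (G) in the bass, the chord is in root position (figured bass 7).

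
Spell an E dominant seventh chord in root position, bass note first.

E, G#, B, D

Spelling E dominant seventh: E–G#–B–D. In root position the root is bass, giving E, G#, B, D from the bottom.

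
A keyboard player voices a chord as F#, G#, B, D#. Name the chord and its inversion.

G# minor seventh, third inversion

The distinct note names are F#, G#, B, D#. Stacked in thirds they read G#–B–D#–F#, which is a minor seventh chord on G#.
With the seventh (F#) in the bass, the chord is in third inversion (figured bass 4/2).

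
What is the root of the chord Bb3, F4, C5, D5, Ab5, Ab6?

Bb

Reordering Bb, F, C, D, Ab into stacked thirds gives Bb–D–F–Ab–C; the bottom of that stack, Bb, is the root.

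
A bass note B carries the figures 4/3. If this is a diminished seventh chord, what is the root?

The figures 4/3 mean the fifth of the chord is in the bass. If B is the fifth of a diminished seventh chord, the root is E# (chord tones E#–G#–B–D).

E#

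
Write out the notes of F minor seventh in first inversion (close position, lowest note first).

The chord tones are F–Ab–C–Eb. With the third (Ab) lowest for first inversion: Ab, C, Eb, F.

Ab, C, Eb, F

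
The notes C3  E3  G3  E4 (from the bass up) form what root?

The distinct letter names are C, E, G. Arranged as a stack of thirds they read C–E–G, so C is the root (a C major triad).

C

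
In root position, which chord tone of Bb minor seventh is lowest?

The root of Bb minor seventh (Bb–Db–F–Ab) is Bb; that is the bass in root position.

Bb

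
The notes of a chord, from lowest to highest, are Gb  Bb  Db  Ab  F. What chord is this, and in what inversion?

Gb major ninth, root position

Reducing to letter names: Gb, Bb, Db, Ab, F. These stack in thirds as Gb–Bb–Db–F–Ab — a Gb major ninth chord.
The lowest note is Gb, the root of the chord, so this is root position.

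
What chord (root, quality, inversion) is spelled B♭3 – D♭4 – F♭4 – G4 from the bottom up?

The pitch classes Bb, Db, Fb, G arrange in thirds as G–Bb–Db–Fb: a G diminished seventh chord.
Bb is the third of G diminished seventh; third in the bass means first inversion (figured bass 6/5).

G diminished seventh, first inversion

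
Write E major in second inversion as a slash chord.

Second inversion of E major has the fifth (B) in the bass. As a slash chord: Emaj/B.

Emaj/B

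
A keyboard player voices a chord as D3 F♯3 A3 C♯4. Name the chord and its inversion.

The pitch classes D, F#, A, C# arrange in thirds as D–F#–A–C#: a D major seventh chord.
With the root (D) in the bass, the chord is in root position (figured bass 7).

D major seventh, root position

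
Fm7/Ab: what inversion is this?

Fm7/Ab means F minor seventh with Ab in the bass. Ab is the third of F minor seventh (F–Ab–C–Eb), so this is first inversion.

first inversion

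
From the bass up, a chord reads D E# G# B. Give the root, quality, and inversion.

Reducing to letter names: D, E#, G#, B. These stack in thirds as E#–G#–B–D — an E# diminished seventh chord.
With the seventh (D) in the bass, the chord is in third inversion (figured bass 4/2).

E# diminished seventh, third inversion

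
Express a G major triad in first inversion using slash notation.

First inversion of G major has the third (B) in the bass. As a slash chord: G/B.

G/B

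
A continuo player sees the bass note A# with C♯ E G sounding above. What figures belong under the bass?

The notes A#, C#, E, G stack in thirds as A#–C#–E–G — an A# diminished seventh chord. The bass A# is the root, so this is root position: figured 7.

7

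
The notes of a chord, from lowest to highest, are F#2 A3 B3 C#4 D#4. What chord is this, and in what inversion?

The distinct note names are F#, A, B, C#, D#. Stacked in thirds they read B–D#–F#–A–C#, which is a dominant ninth chord on B.
F# is the fifth of B dominant ninth; fifth in the bass means second inversion.

B dominant ninth, second inversion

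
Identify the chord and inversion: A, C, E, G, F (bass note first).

The distinct note names are A, C, E, G, F. Stacked in thirds they read F–A–C–E–G, which is a major ninth chord on F.
With the third (A) in the bass, the chord is in first inversion.

F major ninth, first inversion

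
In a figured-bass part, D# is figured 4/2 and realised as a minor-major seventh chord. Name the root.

E

The figures 4/2 mean the seventh of the chord is in the bass. If D# is the seventh of a minor-major seventh chord, the root is E (chord tones E–G–B–D#).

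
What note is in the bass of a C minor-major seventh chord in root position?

C

The root of C minor-major seventh (C–Eb–G–B) is C; that is the bass in root position.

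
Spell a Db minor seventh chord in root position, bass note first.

Db, Fb, Ab, Cb

The chord tones are Db–Fb–Ab–Cb. With the root (Db) lowest for root position: Db, Fb, Ab, Cb.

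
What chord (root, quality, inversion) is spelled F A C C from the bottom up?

F major, root position

The distinct note names are F, A, C. Stacked in thirds they read F–A–C, which is a major triad on F.
F is the root of F major; root in the bass means root position (figured bass 5/3).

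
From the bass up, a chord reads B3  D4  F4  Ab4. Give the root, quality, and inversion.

The distinct note names are B, D, F, Ab. Stacked in thirds they read B–D–F–Ab, which is a diminished seventh chord on B.
B is the root of B diminished seventh; root in the bass means root position (figured bass 7).

B diminished seventh, root position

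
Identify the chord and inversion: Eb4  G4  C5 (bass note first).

Reducing to letter names: Eb, G, C. These stack in thirds as C–Eb–G — a C minor triad.
With the third (Eb) in the bass, the chord is in first inversion (figured bass 6).

C minor, first inversion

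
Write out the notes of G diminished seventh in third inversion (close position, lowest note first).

Fb, G, Bb, Db

G diminished seventh is G–Bb–Db–Fb. Third inversion puts the seventh (Fb) in the bass, with the remaining tones above: Fb, G, Bb, Db.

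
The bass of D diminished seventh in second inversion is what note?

D diminished seventh is D–F–Ab–Cb. Second inversion places the fifth in the bass: Ab.

Ab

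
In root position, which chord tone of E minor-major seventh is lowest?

E

E minor-major seventh is E–G–B–D#. Root position places the root in the bass: E.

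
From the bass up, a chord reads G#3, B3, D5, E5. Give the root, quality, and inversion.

Reducing to letter names: G#, B, D, E. These stack in thirds as E–G#–B–D — an E dominant seventh chord.
The lowest note is G#, the third of the chord, so this is first inversion (figured bass 6/5).

E dominant seventh, first inversion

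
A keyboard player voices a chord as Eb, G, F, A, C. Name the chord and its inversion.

F dominant ninth, third inversion

The pitch classes Eb, G, F, A, C arrange in thirds as F–A–C–Eb–G: an F dominant ninth chord.
The lowest note is Eb, the seventh of the chord, so this is third inversion.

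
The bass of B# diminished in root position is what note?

B# diminished is B#–D#–F#. Root position places the root in the bass: B#.

B#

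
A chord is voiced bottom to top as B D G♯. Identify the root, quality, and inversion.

G# diminished, first inversion

Reducing to letter names: B, D, G#. These stack in thirds as G#–B–D — a G# diminished triad.
With the third (B) in the bass, the chord is in first inversion (figured bass 6).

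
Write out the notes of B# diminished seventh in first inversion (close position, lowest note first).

Spelling B# diminished seventh: B#–D#–F#–A. In first inversion the third is bass, giving D#, F#, A, B# from the bottom.

D#, F#, A, B#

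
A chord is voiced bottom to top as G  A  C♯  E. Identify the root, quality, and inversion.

The distinct note names are G, A, C#, E. Stacked in thirds they read A–C#–E–G, which is a dominant seventh chord on A.
With the seventh (G) in the bass, the chord is in third inversion (figured bass 4/2).

A dominant seventh, third inversion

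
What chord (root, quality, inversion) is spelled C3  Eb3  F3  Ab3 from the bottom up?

F minor seventh, second inversion

Reducing to letter names: C, Eb, F, Ab. These stack in thirds as F–Ab–C–Eb — an F minor seventh chord.
C is the fifth of F minor seventh; fifth in the bass means second inversion (figured bass 4/3).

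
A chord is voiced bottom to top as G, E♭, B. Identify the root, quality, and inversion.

Eb augmented, first inversion

The pitch classes G, Eb, B arrange in thirds as Eb–G–B: an Eb augmented triad.
G is the third of Eb augmented; third in the bass means first inversion (figured bass 6).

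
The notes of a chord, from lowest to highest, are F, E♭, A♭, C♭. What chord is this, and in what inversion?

F half-diminished seventh, root position

The pitch classes F, Eb, Ab, Cb arrange in thirds as F–Ab–Cb–Eb: an F half-diminished seventh chord.
The lowest note is F, the root of the chord, so this is root position (figured bass 7).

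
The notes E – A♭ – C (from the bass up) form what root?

Ab

E, Ab, C are the tones of an Ab augmented triad (Ab–C–E), making Ab the root.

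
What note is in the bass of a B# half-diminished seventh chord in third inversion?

The seventh of B# half-diminished seventh (B#–D#–F#–A#) is A#; that is the bass in third inversion.

A#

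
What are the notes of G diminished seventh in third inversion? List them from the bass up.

Fb, G, Bb, Db

Spelling G diminished seventh: G–Bb–Db–Fb. In third inversion the seventh is bass, giving Fb, G, Bb, Db from the bottom.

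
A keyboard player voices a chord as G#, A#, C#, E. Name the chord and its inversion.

A# half-diminished seventh, third inversion

Reducing to letter names: G#, A#, C#, E. These stack in thirds as A#–C#–E–G# — an A# half-diminished seventh chord.
G# is the seventh of A# half-diminished seventh; seventh in the bass means third inversion (figured bass 4/2).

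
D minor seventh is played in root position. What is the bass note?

In root position the root is lowest. For D minor seventh (D–F–A–C) that is D.

D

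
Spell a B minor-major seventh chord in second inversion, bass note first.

F#, A#, B, D

B minor-major seventh is B–D–F#–A#. Second inversion puts the fifth (F#) in the bass, with the remaining tones above: F#, A#, B, D.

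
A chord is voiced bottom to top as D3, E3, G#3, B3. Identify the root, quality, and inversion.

E dominant seventh, third inversion

Reducing to letter names: D, E, G#, B. These stack in thirds as E–G#–B–D — an E dominant seventh chord.
With the seventh (D) in the bass, the chord is in third inversion (figured bass 4/2).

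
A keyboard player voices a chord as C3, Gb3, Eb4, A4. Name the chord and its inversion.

A diminished seventh, first inversion

Reducing to letter names: C, Gb, Eb, A. These stack in thirds as A–C–Eb–Gb — an A diminished seventh chord.
The lowest note is C, the third of the chord, so this is first inversion (figured bass 6/5).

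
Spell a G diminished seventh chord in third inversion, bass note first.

Fb, G, Bb, Db

Spelling G diminished seventh: G–Bb–Db–Fb. In third inversion the seventh is bass, giving Fb, G, Bb, Db from the bottom.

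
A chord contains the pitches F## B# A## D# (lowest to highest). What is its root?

The distinct letter names are F##, B#, A##, D#. Arranged as a stack of thirds they read B#–D#–F##–A##, so B# is the root (a B# minor-major seventh chord).

B#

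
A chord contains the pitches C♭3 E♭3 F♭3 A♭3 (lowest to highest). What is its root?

The distinct letter names are Cb, Eb, Fb, Ab. Arranged as a stack of thirds they read Fb–Ab–Cb–Eb, so Fb is the root (an Fb major seventh chord).

Fb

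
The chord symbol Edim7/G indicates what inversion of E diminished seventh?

Edim7/G means E diminished seventh with G in the bass. G is the third of E diminished seventh (E–G–Bb–Db), so this is first inversion.

first inversion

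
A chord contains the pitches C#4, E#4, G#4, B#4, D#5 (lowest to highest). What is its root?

Reordering C#, E#, G#, B#, D# into stacked thirds gives C#–E#–G#–B#–D#; the bottom of that stack, C#, is the root.

C#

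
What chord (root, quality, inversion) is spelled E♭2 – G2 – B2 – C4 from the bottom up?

C minor-major seventh, first inversion

The distinct note names are Eb, G, B, C. Stacked in thirds they read C–Eb–G–B, which is a minor-major seventh chord on C.
Eb is the third of C minor-major seventh; third in the bass means first inversion (figured bass 6/5).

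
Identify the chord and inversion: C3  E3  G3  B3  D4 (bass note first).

C major ninth, root position

The distinct note names are C, E, G, B, D. Stacked in thirds they read C–E–G–B–D, which is a major ninth chord on C.
With the root (C) in the bass, the chord is in root position.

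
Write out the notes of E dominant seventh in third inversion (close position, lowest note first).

D, E, G#, B

The chord tones are E–G#–B–D. With the seventh (D) lowest for third inversion: D, E, G#, B.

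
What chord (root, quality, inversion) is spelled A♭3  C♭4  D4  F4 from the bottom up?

The pitch classes Ab, Cb, D, F arrange in thirds as D–F–Ab–Cb: a D diminished seventh chord.
The lowest note is Ab, the fifth of the chord, so this is second inversion (figured bass 4/3).

D diminished seventh, second inversion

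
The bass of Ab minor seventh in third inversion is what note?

Ab minor seventh is Ab–Cb–Eb–Gb. Third inversion places the seventh in the bass: Gb.

Gb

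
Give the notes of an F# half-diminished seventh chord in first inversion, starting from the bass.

F# half-diminished seventh is F#–A–C–E. First inversion puts the third (A) in the bass, with the remaining tones above: A, C, E, F#.

A, C, E, F#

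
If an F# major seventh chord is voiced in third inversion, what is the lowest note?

E#

The seventh of F# major seventh (F#–A#–C#–E#) is E#; that is the bass in third inversion.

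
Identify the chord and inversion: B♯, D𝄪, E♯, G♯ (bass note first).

E# minor-major seventh, second inversion

The pitch classes B#, D##, E#, G# arrange in thirds as E#–G#–B#–D##: an E# minor-major seventh chord.
B# is the fifth of E# minor-major seventh; fifth in the bass means second inversion (figured bass 4/3).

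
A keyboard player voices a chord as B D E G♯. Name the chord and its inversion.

E dominant seventh, second inversion

The pitch classes B, D, E, G# arrange in thirds as E–G#–B–D: an E dominant seventh chord.
With the fifth (B) in the bass, the chord is in second inversion (figured bass 4/3).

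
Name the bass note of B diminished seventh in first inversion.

B diminished seventh is B–D–F–Ab. First inversion places the third in the bass: D.

D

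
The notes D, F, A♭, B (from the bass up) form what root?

B

Reordering D, F, Ab, B into stacked thirds gives B–D–F–Ab; the bottom of that stack, B, is the root.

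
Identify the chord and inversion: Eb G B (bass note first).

The distinct note names are Eb, G, B. Stacked in thirds they read Eb–G–B, which is an augmented triad on Eb.
Eb is the root of Eb augmented; root in the bass means root position (figured bass 5/3).

Eb augmented, root position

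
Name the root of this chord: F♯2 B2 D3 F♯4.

B

Reordering F#, B, D into stacked thirds gives B–D–F#; the bottom of that stack, B, is the root.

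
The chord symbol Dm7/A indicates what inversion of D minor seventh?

Dm7/A means D minor seventh with A in the bass. A is the fifth of D minor seventh (D–F–A–C), so this is second inversion.

second inversion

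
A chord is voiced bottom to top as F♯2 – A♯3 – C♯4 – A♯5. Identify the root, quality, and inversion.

The pitch classes F#, A#, C# arrange in thirds as F#–A#–C#: an F# major triad.
The lowest note is F#, the root of the chord, so this is root position (figured bass 5/3).

F# major, root position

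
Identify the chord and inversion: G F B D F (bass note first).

The distinct note names are G, F, B, D. Stacked in thirds they read G–B–D–F, which is a dominant seventh chord on G.
G is the root of G dominant seventh; root in the bass means root position (figured bass 7).

G dominant seventh, root position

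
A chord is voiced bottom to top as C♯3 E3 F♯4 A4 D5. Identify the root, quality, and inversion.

Reducing to letter names: C#, E, F#, A, D. These stack in thirds as D–F#–A–C#–E — a D major ninth chord.
C# is the seventh of D major ninth; seventh in the bass means third inversion.

D major ninth, third inversion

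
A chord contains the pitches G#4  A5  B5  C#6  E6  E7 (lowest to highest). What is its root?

A

Reordering G#, A, B, C#, E into stacked thirds gives A–C#–E–G#–B; the bottom of that stack, A, is the root.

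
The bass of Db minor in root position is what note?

Db

In root position the root is lowest. For Db minor (Db–Fb–Ab) that is Db.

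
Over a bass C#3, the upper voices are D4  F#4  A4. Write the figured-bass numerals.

The notes C#, D, F#, A stack in thirds as D–F#–A–C# — a D major seventh chord. The bass C# is the seventh, so this is third inversion: figured 4/2.

4/2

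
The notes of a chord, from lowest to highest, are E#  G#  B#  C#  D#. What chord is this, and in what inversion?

C# major ninth, first inversion

Reducing to letter names: E#, G#, B#, C#, D#. These stack in thirds as C#–E#–G#–B#–D# — a C# major ninth chord.
The lowest note is E#, the third of the chord, so this is first inversion.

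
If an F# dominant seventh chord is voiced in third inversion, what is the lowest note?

E

In third inversion the seventh is lowest. For F# dominant seventh (F#–A#–C#–E) that is E.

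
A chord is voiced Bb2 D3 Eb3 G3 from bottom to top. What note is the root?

The distinct letter names are Bb, D, Eb, G. Arranged as a stack of thirds they read Eb–G–Bb–D, so Eb is the root (an Eb major seventh chord).

Eb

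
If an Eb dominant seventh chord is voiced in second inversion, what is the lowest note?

In second inversion the fifth is lowest. For Eb dominant seventh (Eb–G–Bb–Db) that is Bb.

Bb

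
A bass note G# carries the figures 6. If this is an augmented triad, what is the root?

E

The figures 6 mean the third of the chord is in the bass. If G# is the third of an augmented triad, the root is E (chord tones E–G#–B#).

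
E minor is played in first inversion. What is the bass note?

G

E minor is E–G–B. First inversion places the third in the bass: G.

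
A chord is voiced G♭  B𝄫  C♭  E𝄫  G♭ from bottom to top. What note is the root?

Cb

Reordering Gb, Bbb, Cb, Ebb into stacked thirds gives Cb–Ebb–Gb–Bbb; the bottom of that stack, Cb, is the root.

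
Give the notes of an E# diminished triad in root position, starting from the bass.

E# diminished is E#–G#–B. Root position puts the root (E#) in the bass, with the remaining tones above: E#, G#, B.

E#, G#, B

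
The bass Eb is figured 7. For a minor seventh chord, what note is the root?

The figures 7 mean the root of the chord is in the bass. If Eb is the root of a minor seventh chord, the root is Eb (chord tones Eb–Gb–Bb–Db).

Eb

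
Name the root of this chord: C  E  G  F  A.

F

C, E, G, F, A are the tones of an F major ninth chord (F–A–C–E–G), making F the root.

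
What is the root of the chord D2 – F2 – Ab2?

D, F, Ab are the tones of a D diminished triad (D–F–Ab), making D the root.

D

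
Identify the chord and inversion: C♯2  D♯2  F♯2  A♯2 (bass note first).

D# minor seventh, third inversion

The pitch classes C#, D#, F#, A# arrange in thirds as D#–F#–A#–C#: a D# minor seventh chord.
C# is the seventh of D# minor seventh; seventh in the bass means third inversion (figured bass 4/2).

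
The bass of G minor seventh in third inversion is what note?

The seventh of G minor seventh (G–Bb–D–F) is F; that is the bass in third inversion.

F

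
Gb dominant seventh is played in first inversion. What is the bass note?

Bb

In first inversion the third is lowest. For Gb dominant seventh (Gb–Bb–Db–Fb) that is Bb.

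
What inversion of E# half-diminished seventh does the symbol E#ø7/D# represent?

third inversion

E#ø7/D# means E# half-diminished seventh with D# in the bass. D# is the seventh of E# half-diminished seventh (E#–G#–B–D#), so this is third inversion.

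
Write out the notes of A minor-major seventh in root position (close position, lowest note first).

A, C, E, G#

Spelling A minor-major seventh: A–C–E–G#. In root position the root is bass, giving A, C, E, G# from the bottom.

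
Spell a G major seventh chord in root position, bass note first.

G, B, D, F#

Spelling G major seventh: G–B–D–F#. In root position the root is bass, giving G, B, D, F# from the bottom.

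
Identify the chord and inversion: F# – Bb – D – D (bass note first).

Bb augmented, second inversion

The distinct note names are F#, Bb, D. Stacked in thirds they read Bb–D–F#, which is an augmented triad on Bb.
With the fifth (F#) in the bass, the chord is in second inversion (figured bass 6/4).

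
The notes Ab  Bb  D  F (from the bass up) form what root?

Reordering Ab, Bb, D, F into stacked thirds gives Bb–D–F–Ab; the bottom of that stack, Bb, is the root.

Bb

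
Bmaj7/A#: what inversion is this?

third inversion

Bmaj7/A# means B major seventh with A# in the bass. A# is the seventh of B major seventh (B–D#–F#–A#), so this is third inversion.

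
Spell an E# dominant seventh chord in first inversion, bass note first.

G##, B#, D#, E#

The chord tones are E#–G##–B#–D#. With the third (G##) lowest for first inversion: G##, B#, D#, E#.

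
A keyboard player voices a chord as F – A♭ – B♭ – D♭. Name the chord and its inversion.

Reducing to letter names: F, Ab, Bb, Db. These stack in thirds as Bb–Db–F–Ab — a Bb minor seventh chord.
With the fifth (F) in the bass, the chord is in second inversion (figured bass 4/3).

Bb minor seventh, second inversion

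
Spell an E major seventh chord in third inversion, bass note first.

D#, E, G#, B

The chord tones are E–G#–B–D#. With the seventh (D#) lowest for third inversion: D#, E, G#, B.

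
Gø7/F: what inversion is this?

Gø7/F means G half-diminished seventh with F in the bass. F is the seventh of G half-diminished seventh (G–Bb–Db–F), so this is third inversion.

third inversion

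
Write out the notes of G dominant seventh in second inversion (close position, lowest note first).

Spelling G dominant seventh: G–B–D–F. In second inversion the fifth is bass, giving D, F, G, B from the bottom.

D, F, G, B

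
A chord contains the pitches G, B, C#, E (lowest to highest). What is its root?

C#

Reordering G, B, C#, E into stacked thirds gives C#–E–G–B; the bottom of that stack, C#, is the root.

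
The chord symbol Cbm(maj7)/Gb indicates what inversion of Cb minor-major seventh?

second inversion

Cbm(maj7)/Gb means Cb minor-major seventh with Gb in the bass. Gb is the fifth of Cb minor-major seventh (Cb–Ebb–Gb–Bb), so this is second inversion.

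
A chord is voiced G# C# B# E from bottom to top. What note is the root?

C#

The distinct letter names are G#, C#, B#, E. Arranged as a stack of thirds they read C#–E–G#–B#, so C# is the root (a C# minor-major seventh chord).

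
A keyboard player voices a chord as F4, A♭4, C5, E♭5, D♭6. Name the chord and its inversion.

Reducing to letter names: F, Ab, C, Eb, Db. These stack in thirds as Db–F–Ab–C–Eb — a Db major ninth chord.
With the third (F) in the bass, the chord is in first inversion.

Db major ninth, first inversion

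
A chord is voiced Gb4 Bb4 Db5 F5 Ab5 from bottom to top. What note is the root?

Gb

The distinct letter names are Gb, Bb, Db, F, Ab. Arranged as a stack of thirds they read Gb–Bb–Db–F–Ab, so Gb is the root (a Gb major ninth chord).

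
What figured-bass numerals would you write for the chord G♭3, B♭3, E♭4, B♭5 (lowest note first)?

6

The notes Gb, Bb, Eb stack in thirds as Eb–Gb–Bb — an Eb minor triad. The bass Gb is the third, so this is first inversion: figured 6.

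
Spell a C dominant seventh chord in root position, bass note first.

C dominant seventh is C–E–G–Bb. Root position puts the root (C) in the bass, with the remaining tones above: C, E, G, Bb.

C, E, G, Bb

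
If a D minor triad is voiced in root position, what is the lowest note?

D

D minor is D–F–A. Root position places the root in the bass: D.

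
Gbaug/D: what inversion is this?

Gbaug/D means Gb augmented with D in the bass. D is the fifth of Gb augmented (Gb–Bb–D), so this is second inversion.

second inversion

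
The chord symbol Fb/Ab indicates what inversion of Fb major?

first inversion

Fb/Ab means Fb major with Ab in the bass. Ab is the third of Fb major (Fb–Ab–Cb), so this is first inversion.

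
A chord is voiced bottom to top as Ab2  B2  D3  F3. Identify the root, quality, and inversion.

B diminished seventh, third inversion

The pitch classes Ab, B, D, F arrange in thirds as B–D–F–Ab: a B diminished seventh chord.
With the seventh (Ab) in the bass, the chord is in third inversion (figured bass 4/2).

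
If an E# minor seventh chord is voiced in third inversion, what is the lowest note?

D#

In third inversion the seventh is lowest. For E# minor seventh (E#–G#–B#–D#) that is D#.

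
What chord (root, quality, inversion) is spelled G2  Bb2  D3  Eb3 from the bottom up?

Eb major seventh, first inversion

The pitch classes G, Bb, D, Eb arrange in thirds as Eb–G–Bb–D: an Eb major seventh chord.
G is the third of Eb major seventh; third in the bass means first inversion (figured bass 6/5).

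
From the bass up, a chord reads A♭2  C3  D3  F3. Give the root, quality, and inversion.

Reducing to letter names: Ab, C, D, F. These stack in thirds as D–F–Ab–C — a D half-diminished seventh chord.
With the fifth (Ab) in the bass, the chord is in second inversion (figured bass 4/3).

D half-diminished seventh, second inversion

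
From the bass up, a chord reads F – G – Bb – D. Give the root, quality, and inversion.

The distinct note names are F, G, Bb, D. Stacked in thirds they read G–Bb–D–F, which is a minor seventh chord on G.
The lowest note is F, the seventh of the chord, so this is third inversion (figured bass 4/2).

G minor seventh, third inversion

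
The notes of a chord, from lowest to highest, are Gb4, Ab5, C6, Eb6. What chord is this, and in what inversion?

Ab dominant seventh, third inversion

The distinct note names are Gb, Ab, C, Eb. Stacked in thirds they read Ab–C–Eb–Gb, which is a dominant seventh chord on Ab.
The lowest note is Gb, the seventh of the chord, so this is third inversion (figured bass 4/2).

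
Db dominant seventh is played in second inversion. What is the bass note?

Ab

In second inversion the fifth is lowest. For Db dominant seventh (Db–F–Ab–Cb) that is Ab.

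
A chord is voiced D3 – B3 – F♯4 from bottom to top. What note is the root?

The distinct letter names are D, B, F#. Arranged as a stack of thirds they read B–D–F#, so B is the root (a B minor triad).

B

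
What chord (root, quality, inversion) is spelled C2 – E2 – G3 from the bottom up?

C major, root position

The distinct note names are C, E, G. Stacked in thirds they read C–E–G, which is a major triad on C.
The lowest note is C, the root of the chord, so this is root position (figured bass 5/3).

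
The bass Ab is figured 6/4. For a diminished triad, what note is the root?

D

The figures 6/4 mean the fifth of the chord is in the bass. If Ab is the fifth of a diminished triad, the root is D (chord tones D–F–Ab).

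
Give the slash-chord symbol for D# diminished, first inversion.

First inversion of D# diminished has the third (F#) in the bass. As a slash chord: D#dim/F#.

D#dim/F#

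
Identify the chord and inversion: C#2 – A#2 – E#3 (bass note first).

A# minor, first inversion

The distinct note names are C#, A#, E#. Stacked in thirds they read A#–C#–E#, which is a minor triad on A#.
C# is the third of A# minor; third in the bass means first inversion (figured bass 6).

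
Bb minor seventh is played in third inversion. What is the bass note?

The seventh of Bb minor seventh (Bb–Db–F–Ab) is Ab; that is the bass in third inversion.

Ab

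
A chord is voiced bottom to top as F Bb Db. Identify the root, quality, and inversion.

Bb minor, second inversion

Reducing to letter names: F, Bb, Db. These stack in thirds as Bb–Db–F — a Bb minor triad.
The lowest note is F, the fifth of the chord, so this is second inversion (figured bass 6/4).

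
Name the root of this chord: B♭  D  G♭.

Reordering Bb, D, Gb into stacked thirds gives Gb–Bb–D; the bottom of that stack, Gb, is the root.

Gb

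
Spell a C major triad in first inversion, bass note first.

E, G, C

Spelling C major: C–E–G. In first inversion the third is bass, giving E, G, C from the bottom.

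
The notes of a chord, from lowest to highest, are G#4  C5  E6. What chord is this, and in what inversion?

Reducing to letter names: G#, C, E. These stack in thirds as C–E–G# — a C augmented triad.
G# is the fifth of C augmented; fifth in the bass means second inversion (figured bass 6/4).

C augmented, second inversion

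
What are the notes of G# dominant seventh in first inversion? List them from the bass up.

B#, D#, F#, G#

Spelling G# dominant seventh: G#–B#–D#–F#. In first inversion the third is bass, giving B#, D#, F#, G# from the bottom.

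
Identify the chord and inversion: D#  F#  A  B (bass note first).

The distinct note names are D#, F#, A, B. Stacked in thirds they read B–D#–F#–A, which is a dominant seventh chord on B.
The lowest note is D#, the third of the chord, so this is first inversion (figured bass 6/5).

B dominant seventh, first inversion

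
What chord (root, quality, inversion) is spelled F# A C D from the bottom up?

D dominant seventh, first inversion

Reducing to letter names: F#, A, C, D. These stack in thirds as D–F#–A–C — a D dominant seventh chord.
With the third (F#) in the bass, the chord is in first inversion (figured bass 6/5).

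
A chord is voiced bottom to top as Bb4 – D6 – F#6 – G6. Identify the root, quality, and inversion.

G minor-major seventh, first inversion

The pitch classes Bb, D, F#, G arrange in thirds as G–Bb–D–F#: a G minor-major seventh chord.
With the third (Bb) in the bass, the chord is in first inversion (figured bass 6/5).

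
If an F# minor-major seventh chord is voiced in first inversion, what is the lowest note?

In first inversion the third is lowest. For F# minor-major seventh (F#–A–C#–E#) that is A.

A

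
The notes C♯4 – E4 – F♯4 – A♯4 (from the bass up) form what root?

F#

C#, E, F#, A# are the tones of an F# dominant seventh chord (F#–A#–C#–E), making F# the root.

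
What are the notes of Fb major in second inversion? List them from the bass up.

Cb, Fb, Ab

Fb major is Fb–Ab–Cb. Second inversion puts the fifth (Cb) in the bass, with the remaining tones above: Cb, Fb, Ab.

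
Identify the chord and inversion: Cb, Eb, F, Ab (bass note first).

F half-diminished seventh, second inversion

The distinct note names are Cb, Eb, F, Ab. Stacked in thirds they read F–Ab–Cb–Eb, which is a half-diminished seventh chord on F.
The lowest note is Cb, the fifth of the chord, so this is second inversion (figured bass 4/3).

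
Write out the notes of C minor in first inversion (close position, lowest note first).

Eb, G, C

Spelling C minor: C–Eb–G. In first inversion the third is bass, giving Eb, G, C from the bottom.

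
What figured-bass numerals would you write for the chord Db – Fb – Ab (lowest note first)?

5/3

The notes Db, Fb, Ab stack in thirds as Db–Fb–Ab — a Db minor triad. The bass Db is the root, so this is root position: figured 5/3.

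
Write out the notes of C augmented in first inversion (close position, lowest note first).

E, G#, C

C augmented is C–E–G#. First inversion puts the third (E) in the bass, with the remaining tones above: E, G#, C.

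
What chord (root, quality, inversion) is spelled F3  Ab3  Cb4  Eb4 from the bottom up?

The pitch classes F, Ab, Cb, Eb arrange in thirds as F–Ab–Cb–Eb: an F half-diminished seventh chord.
With the root (F) in the bass, the chord is in root position (figured bass 7).

F half-diminished seventh, root position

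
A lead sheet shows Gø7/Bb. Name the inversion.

first inversion

Gø7/Bb means G half-diminished seventh with Bb in the bass. Bb is the third of G half-diminished seventh (G–Bb–Db–F), so this is first inversion.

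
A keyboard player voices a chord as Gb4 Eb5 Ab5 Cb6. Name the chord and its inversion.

Ab minor seventh, third inversion

The distinct note names are Gb, Eb, Ab, Cb. Stacked in thirds they read Ab–Cb–Eb–Gb, which is a minor seventh chord on Ab.
Gb is the seventh of Ab minor seventh; seventh in the bass means third inversion (figured bass 4/2).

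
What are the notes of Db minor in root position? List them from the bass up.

Db, Fb, Ab

Spelling Db minor: Db–Fb–Ab. In root position the root is bass, giving Db, Fb, Ab from the bottom.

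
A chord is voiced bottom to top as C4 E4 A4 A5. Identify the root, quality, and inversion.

The pitch classes C, E, A arrange in thirds as A–C–E: an A minor triad.
C is the third of A minor; third in the bass means first inversion (figured bass 6).

A minor, first inversion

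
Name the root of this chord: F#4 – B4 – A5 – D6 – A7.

B

Reordering F#, B, A, D into stacked thirds gives B–D–F#–A; the bottom of that stack, B, is the root.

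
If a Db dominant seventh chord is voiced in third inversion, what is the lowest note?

In third inversion the seventh is lowest. For Db dominant seventh (Db–F–Ab–Cb) that is Cb.

Cb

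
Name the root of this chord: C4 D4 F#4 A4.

D

Reordering C, D, F#, A into stacked thirds gives D–F#–A–C; the bottom of that stack, D, is the root.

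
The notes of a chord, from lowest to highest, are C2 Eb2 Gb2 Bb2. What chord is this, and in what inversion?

C half-diminished seventh, root position

The distinct note names are C, Eb, Gb, Bb. Stacked in thirds they read C–Eb–Gb–Bb, which is a half-diminished seventh chord on C.
The lowest note is C, the root of the chord, so this is root position (figured bass 7).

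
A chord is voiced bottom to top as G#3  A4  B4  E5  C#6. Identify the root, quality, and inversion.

A major ninth, third inversion

The pitch classes G#, A, B, E, C# arrange in thirds as A–C#–E–G#–B: an A major ninth chord.
G# is the seventh of A major ninth; seventh in the bass means third inversion.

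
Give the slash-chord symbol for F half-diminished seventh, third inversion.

Fø7/Eb

Third inversion of F half-diminished seventh has the seventh (Eb) in the bass. As a slash chord: Fø7/Eb.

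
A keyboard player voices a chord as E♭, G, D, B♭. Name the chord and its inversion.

Eb major seventh, root position

The distinct note names are Eb, G, D, Bb. Stacked in thirds they read Eb–G–Bb–D, which is a major seventh chord on Eb.
With the root (Eb) in the bass, the chord is in root position (figured bass 7).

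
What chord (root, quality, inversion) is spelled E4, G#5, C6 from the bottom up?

Reducing to letter names: E, G#, C. These stack in thirds as C–E–G# — a C augmented triad.
With the third (E) in the bass, the chord is in first inversion (figured bass 6).

C augmented, first inversion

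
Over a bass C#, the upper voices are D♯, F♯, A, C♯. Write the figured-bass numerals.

The notes C#, D#, F#, A stack in thirds as D#–F#–A–C# — a D# half-diminished seventh chord. The bass C# is the seventh, so this is third inversion: figured 4/2.

4/2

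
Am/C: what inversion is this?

first inversion

Am/C means A minor with C in the bass. C is the third of A minor (A–C–E), so this is first inversion.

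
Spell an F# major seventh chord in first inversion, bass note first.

A#, C#, E#, F#

The chord tones are F#–A#–C#–E#. With the third (A#) lowest for first inversion: A#, C#, E#, F#.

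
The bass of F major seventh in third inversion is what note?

In third inversion the seventh is lowest. For F major seventh (F–A–C–E) that is E.

E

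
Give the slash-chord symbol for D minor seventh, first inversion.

Dm7/F

First inversion of D minor seventh has the third (F) in the bass. As a slash chord: Dm7/F.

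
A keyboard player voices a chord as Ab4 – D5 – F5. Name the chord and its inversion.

Reducing to letter names: Ab, D, F. These stack in thirds as D–F–Ab — a D diminished triad.
Ab is the fifth of D diminished; fifth in the bass means second inversion (figured bass 6/4).

D diminished, second inversion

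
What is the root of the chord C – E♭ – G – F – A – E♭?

The distinct letter names are C, Eb, G, F, A. Arranged as a stack of thirds they read F–A–C–Eb–G, so F is the root (an F dominant ninth chord).

F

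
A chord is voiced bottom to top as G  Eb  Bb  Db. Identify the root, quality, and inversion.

Eb dominant seventh, first inversion

The distinct note names are G, Eb, Bb, Db. Stacked in thirds they read Eb–G–Bb–Db, which is a dominant seventh chord on Eb.
G is the third of Eb dominant seventh; third in the bass means first inversion (figured bass 6/5).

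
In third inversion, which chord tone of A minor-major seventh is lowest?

A minor-major seventh is A–C–E–G#. Third inversion places the seventh in the bass: G#.

G#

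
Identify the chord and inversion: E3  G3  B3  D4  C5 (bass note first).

C major ninth, first inversion

The distinct note names are E, G, B, D, C. Stacked in thirds they read C–E–G–B–D, which is a major ninth chord on C.
E is the third of C major ninth; third in the bass means first inversion.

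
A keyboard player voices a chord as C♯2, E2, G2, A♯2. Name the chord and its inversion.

A# diminished seventh, first inversion

The distinct note names are C#, E, G, A#. Stacked in thirds they read A#–C#–E–G, which is a diminished seventh chord on A#.
C# is the third of A# diminished seventh; third in the bass means first inversion (figured bass 6/5).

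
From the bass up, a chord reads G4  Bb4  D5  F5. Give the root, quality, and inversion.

The distinct note names are G, Bb, D, F. Stacked in thirds they read G–Bb–D–F, which is a minor seventh chord on G.
G is the root of G minor seventh; root in the bass means root position (figured bass 7).

G minor seventh, root position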